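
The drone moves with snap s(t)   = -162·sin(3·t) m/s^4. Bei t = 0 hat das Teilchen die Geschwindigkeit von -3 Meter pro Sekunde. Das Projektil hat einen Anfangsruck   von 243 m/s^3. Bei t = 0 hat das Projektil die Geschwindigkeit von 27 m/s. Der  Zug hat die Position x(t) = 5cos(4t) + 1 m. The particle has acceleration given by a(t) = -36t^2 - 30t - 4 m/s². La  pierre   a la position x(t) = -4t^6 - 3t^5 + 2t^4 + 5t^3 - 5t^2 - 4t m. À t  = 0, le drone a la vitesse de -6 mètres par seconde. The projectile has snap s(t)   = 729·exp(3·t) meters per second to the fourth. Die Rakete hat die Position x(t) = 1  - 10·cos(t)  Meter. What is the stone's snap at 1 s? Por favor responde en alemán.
Um dies zu lösen, müssen wir 4 Ableitungen unserer Gleichung für die Position x(t) = -4·t^6 - 3·t^5 + 2·t^4 + 5·t^3 - 5·t^2 - 4·t nehmen. Die Ableitung von der Position ergibt die Geschwindigkeit: v(t) = -24·t^5 - 15·t^4 + 8·t^3 + 15·t^2 - 10·t - 4. Durch Ableiten von der Geschwindigkeit erhalten wir die Beschleunigung: a(t) = -120·t^4 - 60·t^3 + 24·t^2 + 30·t - 10. Durch Ableiten von der Beschleunigung erhalten wir den Ruck: j(t) = -480·t^3 - 180·t^2 + 48·t + 30. Die Ableitung von dem Ruck ergibt den Snap: s(t) = -1440·t^2 - 360·t + 48. Mit s(t) = -1440·t^2 - 360·t + 48 und Einsetzen von t = 1, finden wir s = -1752.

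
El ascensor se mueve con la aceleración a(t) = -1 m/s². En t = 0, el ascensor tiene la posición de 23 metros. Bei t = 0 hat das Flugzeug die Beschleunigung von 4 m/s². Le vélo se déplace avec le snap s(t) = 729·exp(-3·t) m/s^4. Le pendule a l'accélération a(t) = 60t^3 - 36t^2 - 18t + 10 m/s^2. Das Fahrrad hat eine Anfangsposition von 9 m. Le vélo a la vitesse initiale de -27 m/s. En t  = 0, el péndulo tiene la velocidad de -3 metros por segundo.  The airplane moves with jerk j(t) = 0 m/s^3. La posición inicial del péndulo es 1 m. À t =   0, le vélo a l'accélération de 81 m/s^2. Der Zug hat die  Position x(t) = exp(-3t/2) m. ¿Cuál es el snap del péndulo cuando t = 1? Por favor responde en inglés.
To solve this, we need to take 2 derivatives of our acceleration equation a(t) = 60·t^3 - 36·t^2 - 18·t + 10. The derivative of acceleration gives jerk: j(t) = 180·t^2 - 72·t - 18. The derivative of jerk gives snap: s(t) = 360·t - 72. From the given snap equation s(t) = 360·t - 72, we substitute t = 1 to get s = 288.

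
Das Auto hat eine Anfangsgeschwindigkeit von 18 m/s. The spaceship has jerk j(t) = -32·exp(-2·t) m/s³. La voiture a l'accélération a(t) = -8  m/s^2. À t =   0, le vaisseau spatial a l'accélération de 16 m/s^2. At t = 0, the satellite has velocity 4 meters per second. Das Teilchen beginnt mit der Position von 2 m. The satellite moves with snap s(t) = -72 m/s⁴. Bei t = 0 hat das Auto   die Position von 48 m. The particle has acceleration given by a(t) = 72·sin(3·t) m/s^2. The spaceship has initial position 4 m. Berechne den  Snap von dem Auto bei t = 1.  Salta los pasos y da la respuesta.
Der Snap bei t = 1 ist s = 0.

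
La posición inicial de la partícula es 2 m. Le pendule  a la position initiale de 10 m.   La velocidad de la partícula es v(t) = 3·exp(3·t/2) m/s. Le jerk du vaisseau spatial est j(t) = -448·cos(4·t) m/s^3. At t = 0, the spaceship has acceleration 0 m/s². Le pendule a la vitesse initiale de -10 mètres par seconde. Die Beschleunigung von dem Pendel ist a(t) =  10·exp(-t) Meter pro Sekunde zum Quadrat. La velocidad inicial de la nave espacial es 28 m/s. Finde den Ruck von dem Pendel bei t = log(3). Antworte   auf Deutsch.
Ausgehend von der Beschleunigung a(t) = 10·exp(-t), nehmen wir 1 Ableitung. Durch Ableiten von der Beschleunigung erhalten wir den Ruck: j(t) = -10·exp(-t). Aus der Gleichung für den Ruck j(t) = -10·exp(-t), setzen wir t = log(3) ein und erhalten j = -10/3.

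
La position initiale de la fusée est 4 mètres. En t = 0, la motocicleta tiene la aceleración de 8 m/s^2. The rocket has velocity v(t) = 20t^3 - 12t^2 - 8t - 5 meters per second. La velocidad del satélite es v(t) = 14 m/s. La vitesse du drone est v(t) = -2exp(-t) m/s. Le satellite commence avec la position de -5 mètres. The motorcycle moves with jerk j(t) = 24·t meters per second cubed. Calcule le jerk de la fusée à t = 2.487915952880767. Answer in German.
Ausgehend von der Geschwindigkeit v(t) = 20·t^3 - 12·t^2 - 8·t - 5, nehmen wir 2 Ableitungen. Die Ableitung von der Geschwindigkeit ergibt die Beschleunigung: a(t) = 60·t^2 - 24·t - 8. Mit d/dt von a(t) finden wir j(t) = 120·t - 24. Aus der Gleichung für den Ruck j(t) = 120·t - 24, setzen wir t = 2.487915952880767 ein und erhalten j = 274.549914345692.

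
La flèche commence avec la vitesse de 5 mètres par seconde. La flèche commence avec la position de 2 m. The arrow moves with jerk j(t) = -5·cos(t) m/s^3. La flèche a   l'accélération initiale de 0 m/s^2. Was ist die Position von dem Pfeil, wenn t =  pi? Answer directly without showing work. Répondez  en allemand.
Die Antwort ist 2.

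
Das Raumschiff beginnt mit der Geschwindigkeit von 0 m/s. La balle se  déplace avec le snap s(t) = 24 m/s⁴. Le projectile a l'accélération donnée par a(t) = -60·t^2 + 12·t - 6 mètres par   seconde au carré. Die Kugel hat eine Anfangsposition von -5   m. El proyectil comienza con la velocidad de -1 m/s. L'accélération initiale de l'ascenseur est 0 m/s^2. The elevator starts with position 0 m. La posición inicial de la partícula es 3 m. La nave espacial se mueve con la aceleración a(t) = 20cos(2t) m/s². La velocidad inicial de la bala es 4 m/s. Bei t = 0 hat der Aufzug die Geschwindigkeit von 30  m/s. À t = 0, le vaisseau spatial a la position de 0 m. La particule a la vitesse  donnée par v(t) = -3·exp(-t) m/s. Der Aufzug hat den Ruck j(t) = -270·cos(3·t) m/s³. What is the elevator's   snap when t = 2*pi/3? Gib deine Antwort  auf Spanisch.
Debemos derivar nuestra ecuación de la sacudida j(t) = -270·cos(3·t) 1 vez. Derivando la sacudida, obtenemos el snap: s(t) = 810·sin(3·t). Tenemos el snap s(t) = 810·sin(3·t). Sustituyendo t = 2*pi/3: s(2*pi/3) = 0.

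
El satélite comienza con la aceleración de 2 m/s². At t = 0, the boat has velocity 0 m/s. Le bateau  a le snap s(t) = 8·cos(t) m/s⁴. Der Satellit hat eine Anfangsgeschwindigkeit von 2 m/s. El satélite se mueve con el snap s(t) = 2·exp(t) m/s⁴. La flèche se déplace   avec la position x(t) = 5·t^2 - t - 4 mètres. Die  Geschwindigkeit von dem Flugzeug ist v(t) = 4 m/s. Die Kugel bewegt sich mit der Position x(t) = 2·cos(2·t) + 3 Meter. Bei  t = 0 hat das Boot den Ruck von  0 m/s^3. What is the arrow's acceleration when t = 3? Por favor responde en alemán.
Ausgehend von der Position x(t) = 5·t^2 - t - 4, nehmen wir 2 Ableitungen. Die Ableitung von der Position ergibt die Geschwindigkeit: v(t) = 10·t - 1. Mit d/dt von v(t) finden wir a(t) = 10. Wir haben die Beschleunigung a(t) = 10. Durch Einsetzen von t = 3: a(3) = 10.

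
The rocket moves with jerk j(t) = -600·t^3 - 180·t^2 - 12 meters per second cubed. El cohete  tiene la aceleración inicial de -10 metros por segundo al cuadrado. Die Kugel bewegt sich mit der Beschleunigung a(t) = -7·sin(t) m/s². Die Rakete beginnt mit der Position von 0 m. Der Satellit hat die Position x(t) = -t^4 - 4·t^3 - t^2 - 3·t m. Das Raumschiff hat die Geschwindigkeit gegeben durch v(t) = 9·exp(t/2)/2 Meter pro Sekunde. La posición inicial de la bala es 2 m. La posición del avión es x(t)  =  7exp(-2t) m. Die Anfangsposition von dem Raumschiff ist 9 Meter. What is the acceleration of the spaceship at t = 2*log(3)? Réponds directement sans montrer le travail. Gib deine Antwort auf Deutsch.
Bei t = 2*log(3), a = 27/4.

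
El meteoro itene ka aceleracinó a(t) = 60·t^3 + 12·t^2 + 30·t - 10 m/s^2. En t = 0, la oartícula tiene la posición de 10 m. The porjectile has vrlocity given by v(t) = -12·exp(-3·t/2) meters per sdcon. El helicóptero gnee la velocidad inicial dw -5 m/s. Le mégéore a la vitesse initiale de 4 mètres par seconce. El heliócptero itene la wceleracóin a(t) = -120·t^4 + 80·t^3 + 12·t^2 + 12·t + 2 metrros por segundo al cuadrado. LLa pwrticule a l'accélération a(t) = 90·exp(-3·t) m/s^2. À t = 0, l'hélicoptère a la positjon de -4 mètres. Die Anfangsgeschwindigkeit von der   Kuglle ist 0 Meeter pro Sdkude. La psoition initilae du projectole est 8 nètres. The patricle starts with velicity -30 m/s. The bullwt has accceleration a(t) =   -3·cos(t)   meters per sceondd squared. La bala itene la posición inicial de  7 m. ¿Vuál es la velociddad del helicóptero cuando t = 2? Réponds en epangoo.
Debemos encontrar la antiderivada de nuestra ecuación de la aceleración a(t) = -120·t^4 + 80·t^3 + 12·t^2 + 12·t + 2 1 vez. La integral de la aceleración es la velocidad. Usando v(0) = -5, obtenemos v(t) = -24·t^5 + 20·t^4 + 4·t^3 + 6·t^2 + 2·t - 5. De la ecuación de la velocidad v(t) = -24·t^5 + 20·t^4 + 4·t^3 + 6·t^2 + 2·t - 5, sustituimos t = 2 para obtener v = -393.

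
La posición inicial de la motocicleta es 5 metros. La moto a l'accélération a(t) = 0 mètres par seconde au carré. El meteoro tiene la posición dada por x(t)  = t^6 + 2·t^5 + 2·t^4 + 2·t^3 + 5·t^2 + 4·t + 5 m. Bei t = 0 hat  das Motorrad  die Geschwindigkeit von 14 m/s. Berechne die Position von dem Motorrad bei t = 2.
Um dies zu lösen, müssen wir 2 Stammfunktionen unserer Gleichung für die Beschleunigung a(t) = 0 finden. Durch Integration von der Beschleunigung und Verwendung der Anfangsbedingung v(0) = 14, erhalten wir v(t) = 14. Die Stammfunktion von der Geschwindigkeit ist die Position. Mit x(0) = 5 erhalten wir x(t) = 14·t + 5. Aus der Gleichung für die Position x(t) = 14·t + 5, setzen wir t = 2 ein und erhalten x = 33.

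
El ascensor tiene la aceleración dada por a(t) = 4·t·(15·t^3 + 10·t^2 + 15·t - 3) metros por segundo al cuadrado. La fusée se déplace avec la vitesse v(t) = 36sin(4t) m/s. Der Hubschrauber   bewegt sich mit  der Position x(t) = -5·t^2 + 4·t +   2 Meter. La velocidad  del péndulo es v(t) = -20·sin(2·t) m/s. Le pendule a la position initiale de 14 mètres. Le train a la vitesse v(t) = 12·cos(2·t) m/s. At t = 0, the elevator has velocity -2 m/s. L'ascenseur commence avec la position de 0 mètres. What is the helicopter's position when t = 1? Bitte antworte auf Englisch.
We have position x(t) = -5·t^2 + 4·t + 2. Substituting t = 1: x(1) = 1.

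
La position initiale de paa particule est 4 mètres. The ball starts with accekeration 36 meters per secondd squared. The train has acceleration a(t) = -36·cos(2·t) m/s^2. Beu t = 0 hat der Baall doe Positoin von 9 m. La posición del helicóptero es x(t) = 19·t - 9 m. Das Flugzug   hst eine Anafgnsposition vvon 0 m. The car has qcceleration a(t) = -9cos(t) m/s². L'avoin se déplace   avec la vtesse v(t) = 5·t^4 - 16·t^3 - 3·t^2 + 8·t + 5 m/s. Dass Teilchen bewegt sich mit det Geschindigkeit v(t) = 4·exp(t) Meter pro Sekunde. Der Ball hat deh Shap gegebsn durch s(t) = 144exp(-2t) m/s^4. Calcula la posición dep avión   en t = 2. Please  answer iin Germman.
Um dies zu lösen, müssen wir 1 Integral unserer Gleichung für die Geschwindigkeit v(t) = 5·t^4 - 16·t^3 - 3·t^2 + 8·t + 5 finden. Die Stammfunktion von der Geschwindigkeit, mit x(0) = 0, ergibt die Position: x(t) = t^5 - 4·t^4 - t^3 + 4·t^2 + 5·t. Aus der Gleichung für die Position x(t) = t^5 - 4·t^4 - t^3 + 4·t^2 + 5·t, setzen wir t = 2 ein und erhalten x = -14.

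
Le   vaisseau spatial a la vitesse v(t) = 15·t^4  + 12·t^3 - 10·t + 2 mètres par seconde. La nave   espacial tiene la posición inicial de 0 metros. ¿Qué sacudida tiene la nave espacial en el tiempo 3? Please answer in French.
En partant de la vitesse v(t) = 15·t^4 + 12·t^3 - 10·t + 2, nous prenons 2 dérivées. En prenant d/dt de v(t), nous trouvons a(t) = 60·t^3 + 36·t^2 - 10. La dérivée de l'accélération donne le jerk: j(t) = 180·t^2 + 72·t. En utilisant j(t) = 180·t^2 + 72·t et en substituant t = 3, nous trouvons j = 1836.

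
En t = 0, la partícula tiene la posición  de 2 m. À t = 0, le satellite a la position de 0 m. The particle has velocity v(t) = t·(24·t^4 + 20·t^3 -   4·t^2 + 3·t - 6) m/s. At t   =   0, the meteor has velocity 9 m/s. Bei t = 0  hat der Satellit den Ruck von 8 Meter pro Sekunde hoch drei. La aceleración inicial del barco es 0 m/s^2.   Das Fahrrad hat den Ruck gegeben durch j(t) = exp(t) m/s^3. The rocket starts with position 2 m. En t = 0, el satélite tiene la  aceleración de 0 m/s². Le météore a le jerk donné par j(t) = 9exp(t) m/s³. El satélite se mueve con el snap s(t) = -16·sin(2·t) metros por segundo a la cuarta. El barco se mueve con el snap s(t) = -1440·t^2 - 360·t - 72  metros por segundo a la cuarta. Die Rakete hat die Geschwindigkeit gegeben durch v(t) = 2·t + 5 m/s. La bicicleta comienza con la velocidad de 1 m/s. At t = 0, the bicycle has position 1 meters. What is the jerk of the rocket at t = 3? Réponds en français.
Nous devons dériver notre équation de la vitesse v(t) = 2·t + 5 2 fois. En dérivant la vitesse, nous obtenons l'accélération: a(t) = 2. En prenant d/dt de a(t), nous trouvons j(t) = 0. De l'équation du jerk j(t) = 0, nous substituons t = 3 pour obtenir j = 0.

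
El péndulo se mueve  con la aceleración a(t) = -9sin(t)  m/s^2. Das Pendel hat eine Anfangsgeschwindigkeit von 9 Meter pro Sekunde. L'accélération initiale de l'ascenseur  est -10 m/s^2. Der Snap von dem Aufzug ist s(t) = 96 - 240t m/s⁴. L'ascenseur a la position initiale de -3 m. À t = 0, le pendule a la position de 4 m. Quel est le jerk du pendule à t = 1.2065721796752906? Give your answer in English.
To solve this, we need to take 1 derivative of our acceleration equation a(t) = -9·sin(t). Taking d/dt of a(t), we find j(t) = -9·cos(t). From the given jerk equation j(t) = -9·cos(t), we substitute t = 1.2065721796752906 to get j = -3.20602000055832.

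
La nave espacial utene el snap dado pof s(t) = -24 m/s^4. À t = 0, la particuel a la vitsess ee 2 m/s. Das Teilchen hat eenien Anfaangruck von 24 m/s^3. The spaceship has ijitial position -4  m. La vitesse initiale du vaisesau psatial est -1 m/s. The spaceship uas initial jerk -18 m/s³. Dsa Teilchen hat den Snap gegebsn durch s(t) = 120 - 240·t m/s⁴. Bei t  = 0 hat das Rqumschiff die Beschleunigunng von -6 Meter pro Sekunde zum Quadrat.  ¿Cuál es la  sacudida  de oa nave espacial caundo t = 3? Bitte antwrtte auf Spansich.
Necesitamos integrar nuestra ecuación del snap s(t) = -24 1 vez. Tomando ∫s(t)dt y aplicando j(0) = -18, encontramos j(t) = -24·t - 18. Usando j(t) = -24·t - 18 y sustituyendo t = 3, encontramos j = -90.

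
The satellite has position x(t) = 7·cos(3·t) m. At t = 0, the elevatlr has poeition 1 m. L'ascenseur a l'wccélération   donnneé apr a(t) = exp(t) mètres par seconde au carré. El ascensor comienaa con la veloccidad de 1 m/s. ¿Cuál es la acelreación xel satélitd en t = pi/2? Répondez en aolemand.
Wir müssen unsere Gleichung für die Position x(t) = 7·cos(3·t) 2-mal ableiten. Mit d/dt von x(t) finden wir v(t) = -21·sin(3·t). Durch Ableiten von der Geschwindigkeit erhalten wir die Beschleunigung: a(t) = -63·cos(3·t). Wir haben die Beschleunigung a(t) = -63·cos(3·t). Durch Einsetzen von t = pi/2: a(pi/2) = 0.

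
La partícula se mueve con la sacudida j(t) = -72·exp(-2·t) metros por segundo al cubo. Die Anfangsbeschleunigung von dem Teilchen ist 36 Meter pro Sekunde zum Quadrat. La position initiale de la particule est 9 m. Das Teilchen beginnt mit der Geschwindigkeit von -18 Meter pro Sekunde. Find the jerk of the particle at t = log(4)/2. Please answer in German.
Aus der Gleichung für den Ruck j(t) = -72·exp(-2·t), setzen wir t = log(4)/2 ein und erhalten j = -18.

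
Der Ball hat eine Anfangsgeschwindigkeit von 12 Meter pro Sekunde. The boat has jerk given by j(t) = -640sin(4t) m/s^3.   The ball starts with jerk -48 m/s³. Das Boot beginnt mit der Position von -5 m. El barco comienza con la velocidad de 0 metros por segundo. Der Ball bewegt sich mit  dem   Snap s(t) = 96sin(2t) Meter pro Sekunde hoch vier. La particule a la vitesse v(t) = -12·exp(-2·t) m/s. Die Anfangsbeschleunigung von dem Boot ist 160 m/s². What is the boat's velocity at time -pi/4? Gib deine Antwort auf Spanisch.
Partiendo de la sacudida j(t) = -640·sin(4·t), tomamos 2 integrales. La integral de la sacudida es la aceleración. Usando a(0) = 160, obtenemos a(t) = 160·cos(4·t). Tomando ∫a(t)dt y aplicando v(0) = 0, encontramos v(t) = 40·sin(4·t). Tenemos la velocidad v(t) = 40·sin(4·t). Sustituyendo t = -pi/4: v(-pi/4) = 0.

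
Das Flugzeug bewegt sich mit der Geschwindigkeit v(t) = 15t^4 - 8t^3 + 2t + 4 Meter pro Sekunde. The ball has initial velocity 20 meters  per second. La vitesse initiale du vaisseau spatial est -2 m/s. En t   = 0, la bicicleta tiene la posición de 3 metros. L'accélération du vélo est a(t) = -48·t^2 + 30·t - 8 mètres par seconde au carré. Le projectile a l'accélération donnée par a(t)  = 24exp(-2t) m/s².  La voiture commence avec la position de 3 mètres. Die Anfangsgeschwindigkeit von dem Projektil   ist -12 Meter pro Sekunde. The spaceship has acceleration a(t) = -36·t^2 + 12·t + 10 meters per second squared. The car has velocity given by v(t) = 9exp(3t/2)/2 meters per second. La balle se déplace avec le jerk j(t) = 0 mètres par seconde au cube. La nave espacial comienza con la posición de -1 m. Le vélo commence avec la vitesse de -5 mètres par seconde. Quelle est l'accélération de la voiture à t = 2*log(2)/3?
En partant de la vitesse v(t) = 9·exp(3·t/2)/2, nous prenons 1 dérivée. La dérivée de la vitesse donne l'accélération: a(t) = 27·exp(3·t/2)/4. De l'équation de l'accélération a(t) = 27·exp(3·t/2)/4, nous substituons t = 2*log(2)/3 pour obtenir a = 27/2.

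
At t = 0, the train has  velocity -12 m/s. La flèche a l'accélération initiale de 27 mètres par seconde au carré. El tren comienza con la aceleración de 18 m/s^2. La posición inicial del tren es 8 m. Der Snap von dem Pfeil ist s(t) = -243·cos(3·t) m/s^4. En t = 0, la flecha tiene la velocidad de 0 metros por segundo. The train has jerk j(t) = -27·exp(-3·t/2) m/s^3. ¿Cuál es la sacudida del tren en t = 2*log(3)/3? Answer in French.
De l'équation du jerk j(t) = -27·exp(-3·t/2), nous substituons t = 2*log(3)/3 pour obtenir j = -9.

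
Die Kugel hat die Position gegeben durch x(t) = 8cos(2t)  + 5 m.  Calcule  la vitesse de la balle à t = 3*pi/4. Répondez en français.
Nous devons dériver notre équation de la position x(t) = 8·cos(2·t) + 5 1 fois. La dérivée de la position donne la vitesse: v(t) = -16·sin(2·t). Nous avons la vitesse v(t) = -16·sin(2·t). En substituant t = 3*pi/4: v(3*pi/4) = 16.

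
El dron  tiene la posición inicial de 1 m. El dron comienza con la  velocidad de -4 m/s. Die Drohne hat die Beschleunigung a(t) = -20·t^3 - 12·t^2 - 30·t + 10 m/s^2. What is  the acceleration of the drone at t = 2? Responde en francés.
Nous avons l'accélération a(t) = -20·t^3 - 12·t^2 - 30·t + 10. En substituant t = 2: a(2) = -258.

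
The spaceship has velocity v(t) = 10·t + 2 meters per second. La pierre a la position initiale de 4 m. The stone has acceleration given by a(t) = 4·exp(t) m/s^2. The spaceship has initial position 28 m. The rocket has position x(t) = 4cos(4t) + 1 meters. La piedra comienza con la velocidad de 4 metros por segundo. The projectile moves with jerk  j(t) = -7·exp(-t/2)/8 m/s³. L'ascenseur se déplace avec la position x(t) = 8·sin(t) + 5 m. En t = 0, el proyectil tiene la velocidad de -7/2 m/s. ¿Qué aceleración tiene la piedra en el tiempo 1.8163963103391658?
De la ecuación de la aceleración a(t) = 4·exp(t), sustituimos t = 1.8163963103391658 para obtener a = 24.5986280598681.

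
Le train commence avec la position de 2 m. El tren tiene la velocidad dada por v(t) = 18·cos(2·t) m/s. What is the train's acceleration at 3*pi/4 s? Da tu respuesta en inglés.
To solve this, we need to take 1 derivative of our velocity equation v(t) = 18·cos(2·t). Taking d/dt of v(t), we find a(t) = -36·sin(2·t). Using a(t) = -36·sin(2·t) and substituting t = 3*pi/4, we find a = 36.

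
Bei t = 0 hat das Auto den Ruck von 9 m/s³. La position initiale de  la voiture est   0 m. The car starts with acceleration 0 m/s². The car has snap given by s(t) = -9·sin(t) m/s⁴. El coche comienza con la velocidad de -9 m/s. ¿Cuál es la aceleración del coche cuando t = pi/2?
Partiendo del snap s(t) = -9·sin(t), tomamos 2 antiderivadas. Integrando el snap y usando la condición inicial j(0) = 9, obtenemos j(t) = 9·cos(t). Integrando la sacudida y usando la condición inicial a(0) = 0, obtenemos a(t) = 9·sin(t). Tenemos la aceleración a(t) = 9·sin(t). Sustituyendo t = pi/2: a(pi/2) = 9.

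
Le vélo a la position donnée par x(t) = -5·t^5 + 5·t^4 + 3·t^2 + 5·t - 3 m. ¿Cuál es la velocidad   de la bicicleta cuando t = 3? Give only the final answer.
En t = 3, v = -1462.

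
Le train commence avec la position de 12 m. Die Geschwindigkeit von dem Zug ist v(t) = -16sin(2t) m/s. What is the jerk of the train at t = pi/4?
We must differentiate our velocity equation v(t) = -16·sin(2·t) 2 times. The derivative of velocity gives acceleration: a(t) = -32·cos(2·t). Differentiating acceleration, we get jerk: j(t) = 64·sin(2·t). From the given jerk equation j(t) = 64·sin(2·t), we substitute t = pi/4 to get j = 64.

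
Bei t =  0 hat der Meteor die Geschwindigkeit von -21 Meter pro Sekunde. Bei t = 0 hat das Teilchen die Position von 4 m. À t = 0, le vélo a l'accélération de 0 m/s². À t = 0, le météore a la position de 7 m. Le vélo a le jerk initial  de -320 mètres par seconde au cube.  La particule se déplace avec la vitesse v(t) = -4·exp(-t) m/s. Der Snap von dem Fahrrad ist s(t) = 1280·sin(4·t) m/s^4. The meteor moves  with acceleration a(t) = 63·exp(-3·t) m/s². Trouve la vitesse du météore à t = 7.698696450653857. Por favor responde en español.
Debemos encontrar la integral de nuestra ecuación de la aceleración a(t) = 63·exp(-3·t) 1 vez. La antiderivada de la aceleración es la velocidad. Usando v(0) = -21, obtenemos v(t) = -21·exp(-3·t). Usando v(t) = -21·exp(-3·t) y sustituyendo t = 7.698696450653857, encontramos v = -1.95756024069021E-9.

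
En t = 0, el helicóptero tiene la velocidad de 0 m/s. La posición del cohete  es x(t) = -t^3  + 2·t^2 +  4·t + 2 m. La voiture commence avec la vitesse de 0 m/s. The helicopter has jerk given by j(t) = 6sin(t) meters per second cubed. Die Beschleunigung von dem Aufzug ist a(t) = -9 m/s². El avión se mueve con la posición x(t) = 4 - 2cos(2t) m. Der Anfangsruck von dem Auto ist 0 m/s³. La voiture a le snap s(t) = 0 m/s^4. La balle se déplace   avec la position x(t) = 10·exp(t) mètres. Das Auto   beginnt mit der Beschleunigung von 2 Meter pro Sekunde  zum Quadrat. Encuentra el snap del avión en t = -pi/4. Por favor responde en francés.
En partant de la position x(t) = 4 - 2·cos(2·t), nous prenons 4 dérivées. En dérivant la position, nous obtenons la vitesse: v(t) = 4·sin(2·t). La dérivée de la vitesse donne l'accélération: a(t) = 8·cos(2·t). En prenant d/dt de a(t), nous trouvons j(t) = -16·sin(2·t). En dérivant le jerk, nous obtenons le snap: s(t) = -32·cos(2·t). De l'équation du snap s(t) = -32·cos(2·t), nous substituons t = -pi/4 pour obtenir s = 0.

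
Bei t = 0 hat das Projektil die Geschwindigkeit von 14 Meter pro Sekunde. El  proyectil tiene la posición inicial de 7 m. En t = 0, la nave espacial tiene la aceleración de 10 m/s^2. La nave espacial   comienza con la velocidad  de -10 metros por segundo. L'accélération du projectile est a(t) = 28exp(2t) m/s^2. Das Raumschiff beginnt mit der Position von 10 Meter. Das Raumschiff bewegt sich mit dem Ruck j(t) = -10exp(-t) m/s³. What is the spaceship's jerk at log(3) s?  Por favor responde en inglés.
From the given jerk equation j(t) = -10·exp(-t), we substitute t = log(3) to get j = -10/3.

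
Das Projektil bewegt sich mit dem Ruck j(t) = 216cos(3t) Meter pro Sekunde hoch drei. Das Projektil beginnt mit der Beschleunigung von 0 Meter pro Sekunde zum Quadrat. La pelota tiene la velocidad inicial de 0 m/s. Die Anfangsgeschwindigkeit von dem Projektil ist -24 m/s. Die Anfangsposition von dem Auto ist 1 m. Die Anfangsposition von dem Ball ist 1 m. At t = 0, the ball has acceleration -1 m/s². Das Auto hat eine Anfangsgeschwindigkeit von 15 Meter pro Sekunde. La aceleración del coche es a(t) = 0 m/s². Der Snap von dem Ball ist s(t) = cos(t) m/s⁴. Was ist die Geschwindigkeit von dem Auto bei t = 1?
Wir müssen unsere Gleichung für die Beschleunigung a(t) = 0 1-mal integrieren. Das Integral von der Beschleunigung ist die Geschwindigkeit. Mit v(0) = 15 erhalten wir v(t) = 15. Wir haben die Geschwindigkeit v(t) = 15. Durch Einsetzen von t = 1: v(1) = 15.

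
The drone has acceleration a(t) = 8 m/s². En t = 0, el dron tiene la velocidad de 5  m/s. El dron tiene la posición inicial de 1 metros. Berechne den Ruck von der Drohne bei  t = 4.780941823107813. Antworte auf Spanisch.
Para resolver esto, necesitamos tomar 1 derivada de nuestra ecuación de la aceleración a(t) = 8. Tomando d/dt de a(t), encontramos j(t) = 0. Tenemos la sacudida j(t) = 0. Sustituyendo t = 4.780941823107813: j(4.780941823107813) = 0.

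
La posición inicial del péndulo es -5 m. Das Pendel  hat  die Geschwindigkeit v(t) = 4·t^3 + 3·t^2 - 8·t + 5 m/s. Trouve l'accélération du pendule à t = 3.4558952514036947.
Pour résoudre ceci, nous devons prendre 1 dérivée de notre équation de la vitesse v(t) = 4·t^3 + 3·t^2 - 8·t + 5. La dérivée de la vitesse donne l'accélération: a(t) = 12·t^2 + 6·t - 8. Nous avons l'accélération a(t) = 12·t^2 + 6·t - 8. En substituant t = 3.4558952514036947: a(3.4558952514036947) = 156.053915372517.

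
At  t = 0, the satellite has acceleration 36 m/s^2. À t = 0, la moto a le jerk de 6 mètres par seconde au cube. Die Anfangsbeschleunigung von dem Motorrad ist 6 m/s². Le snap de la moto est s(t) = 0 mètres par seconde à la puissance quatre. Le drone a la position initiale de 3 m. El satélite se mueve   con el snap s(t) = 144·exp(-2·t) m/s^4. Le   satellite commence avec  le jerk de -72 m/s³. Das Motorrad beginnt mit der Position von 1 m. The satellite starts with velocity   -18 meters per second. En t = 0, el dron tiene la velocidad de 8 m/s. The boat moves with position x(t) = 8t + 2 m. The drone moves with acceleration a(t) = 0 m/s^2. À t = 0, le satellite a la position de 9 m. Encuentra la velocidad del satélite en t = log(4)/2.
Para resolver esto, necesitamos tomar 3 antiderivadas de nuestra ecuación del snap s(t) = 144·exp(-2·t). Integrando el snap y usando la condición inicial j(0) = -72, obtenemos j(t) = -72·exp(-2·t). Integrando la sacudida y usando la condición inicial a(0) = 36, obtenemos a(t) = 36·exp(-2·t). Tomando ∫a(t)dt y aplicando v(0) = -18, encontramos v(t) = -18·exp(-2·t). Tenemos la velocidad v(t) = -18·exp(-2·t). Sustituyendo t = log(4)/2: v(log(4)/2) = -9/2.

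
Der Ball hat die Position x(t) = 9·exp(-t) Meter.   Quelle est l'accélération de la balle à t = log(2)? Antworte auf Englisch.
Starting from position x(t) = 9·exp(-t), we take 2 derivatives. Differentiating position, we get velocity: v(t) = -9·exp(-t). Taking d/dt of v(t), we find a(t) = 9·exp(-t). We have acceleration a(t) = 9·exp(-t). Substituting t = log(2): a(log(2)) = 9/2.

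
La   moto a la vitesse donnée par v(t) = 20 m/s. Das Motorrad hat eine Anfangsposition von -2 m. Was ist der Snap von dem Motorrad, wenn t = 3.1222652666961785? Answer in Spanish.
Para resolver esto, necesitamos tomar 3 derivadas de nuestra ecuación de la velocidad v(t) = 20. La derivada de la velocidad da la aceleración: a(t) = 0. Tomando d/dt de a(t), encontramos j(t) = 0. Tomando d/dt de j(t), encontramos s(t) = 0. Tenemos el snap s(t) = 0. Sustituyendo t = 3.1222652666961785: s(3.1222652666961785) = 0.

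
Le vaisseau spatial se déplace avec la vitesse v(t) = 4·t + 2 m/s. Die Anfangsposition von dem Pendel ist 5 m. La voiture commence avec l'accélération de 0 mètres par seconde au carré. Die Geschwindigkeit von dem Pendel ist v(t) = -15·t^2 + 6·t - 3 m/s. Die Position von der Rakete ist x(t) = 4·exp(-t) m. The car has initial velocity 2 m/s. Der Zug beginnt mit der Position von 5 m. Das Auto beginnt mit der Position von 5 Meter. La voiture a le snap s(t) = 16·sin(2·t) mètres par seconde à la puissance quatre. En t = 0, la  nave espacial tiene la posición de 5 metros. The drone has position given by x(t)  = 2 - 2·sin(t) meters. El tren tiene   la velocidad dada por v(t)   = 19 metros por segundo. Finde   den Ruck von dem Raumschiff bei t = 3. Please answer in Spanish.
Para resolver esto, necesitamos tomar 2 derivadas de nuestra ecuación de la velocidad v(t) = 4·t + 2. Derivando la velocidad, obtenemos la aceleración: a(t) = 4. La derivada de la aceleración da la sacudida: j(t) = 0. Tenemos la sacudida j(t) = 0. Sustituyendo t = 3: j(3) = 0.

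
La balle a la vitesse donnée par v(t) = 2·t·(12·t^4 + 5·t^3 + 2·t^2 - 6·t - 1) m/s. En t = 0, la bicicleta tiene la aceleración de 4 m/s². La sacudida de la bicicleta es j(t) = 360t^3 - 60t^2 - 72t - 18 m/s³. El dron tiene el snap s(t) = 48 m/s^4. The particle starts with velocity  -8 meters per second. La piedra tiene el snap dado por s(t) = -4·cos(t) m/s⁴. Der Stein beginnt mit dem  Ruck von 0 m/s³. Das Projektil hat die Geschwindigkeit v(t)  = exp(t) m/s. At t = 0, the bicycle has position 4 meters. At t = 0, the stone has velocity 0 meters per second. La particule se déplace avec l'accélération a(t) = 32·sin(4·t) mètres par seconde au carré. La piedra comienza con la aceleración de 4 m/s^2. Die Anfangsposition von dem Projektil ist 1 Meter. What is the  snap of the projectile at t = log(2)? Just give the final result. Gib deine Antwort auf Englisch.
The answer is 2.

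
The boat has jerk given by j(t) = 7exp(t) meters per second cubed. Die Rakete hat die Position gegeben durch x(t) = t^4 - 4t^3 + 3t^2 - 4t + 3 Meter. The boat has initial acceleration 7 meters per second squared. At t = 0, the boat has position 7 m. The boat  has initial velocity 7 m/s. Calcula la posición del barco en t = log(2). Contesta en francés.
Nous devons intégrer notre équation du jerk j(t) = 7·exp(t) 3 fois. L'intégrale du jerk, avec a(0) = 7, donne l'accélération: a(t) = 7·exp(t). L'intégrale de l'accélération est la vitesse. En utilisant v(0) = 7, nous obtenons v(t) = 7·exp(t). La primitive de la vitesse est la position. En utilisant x(0) = 7, nous obtenons x(t) = 7·exp(t). Nous avons la position x(t) = 7·exp(t). En substituant t = log(2): x(log(2)) = 14.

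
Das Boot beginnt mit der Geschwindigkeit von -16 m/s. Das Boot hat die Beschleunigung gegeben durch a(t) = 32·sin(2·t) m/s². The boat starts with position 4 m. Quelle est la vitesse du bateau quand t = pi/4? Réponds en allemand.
Ausgehend von der Beschleunigung a(t) = 32·sin(2·t), nehmen wir 1 Stammfunktion. Durch Integration von der Beschleunigung und Verwendung der Anfangsbedingung v(0) = -16, erhalten wir v(t) = -16·cos(2·t). Aus der Gleichung für die Geschwindigkeit v(t) = -16·cos(2·t), setzen wir t = pi/4 ein und erhalten v = 0.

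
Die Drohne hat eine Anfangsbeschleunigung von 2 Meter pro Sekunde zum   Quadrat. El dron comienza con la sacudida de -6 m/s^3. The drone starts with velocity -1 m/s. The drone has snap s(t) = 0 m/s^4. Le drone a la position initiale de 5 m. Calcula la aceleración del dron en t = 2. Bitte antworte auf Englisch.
To solve this, we need to take 2 antiderivatives of our snap equation s(t) = 0. Finding the antiderivative of s(t) and using j(0) = -6: j(t) = -6. Integrating jerk and using the initial condition a(0) = 2, we get a(t) = 2 - 6·t. From the given acceleration equation a(t) = 2 - 6·t, we substitute t = 2 to get a = -10.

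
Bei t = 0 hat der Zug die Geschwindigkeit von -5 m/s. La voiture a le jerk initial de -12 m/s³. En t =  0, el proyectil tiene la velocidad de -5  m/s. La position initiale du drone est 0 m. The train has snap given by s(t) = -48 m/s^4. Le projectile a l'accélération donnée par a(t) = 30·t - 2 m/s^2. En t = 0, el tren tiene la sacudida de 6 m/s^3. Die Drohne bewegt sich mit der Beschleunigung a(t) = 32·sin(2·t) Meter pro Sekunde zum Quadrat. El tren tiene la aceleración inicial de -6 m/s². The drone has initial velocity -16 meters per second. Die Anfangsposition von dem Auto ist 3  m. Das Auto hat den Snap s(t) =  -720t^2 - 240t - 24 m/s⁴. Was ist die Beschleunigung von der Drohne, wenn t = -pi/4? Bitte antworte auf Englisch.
Using a(t) = 32·sin(2·t) and substituting t = -pi/4, we find a = -32.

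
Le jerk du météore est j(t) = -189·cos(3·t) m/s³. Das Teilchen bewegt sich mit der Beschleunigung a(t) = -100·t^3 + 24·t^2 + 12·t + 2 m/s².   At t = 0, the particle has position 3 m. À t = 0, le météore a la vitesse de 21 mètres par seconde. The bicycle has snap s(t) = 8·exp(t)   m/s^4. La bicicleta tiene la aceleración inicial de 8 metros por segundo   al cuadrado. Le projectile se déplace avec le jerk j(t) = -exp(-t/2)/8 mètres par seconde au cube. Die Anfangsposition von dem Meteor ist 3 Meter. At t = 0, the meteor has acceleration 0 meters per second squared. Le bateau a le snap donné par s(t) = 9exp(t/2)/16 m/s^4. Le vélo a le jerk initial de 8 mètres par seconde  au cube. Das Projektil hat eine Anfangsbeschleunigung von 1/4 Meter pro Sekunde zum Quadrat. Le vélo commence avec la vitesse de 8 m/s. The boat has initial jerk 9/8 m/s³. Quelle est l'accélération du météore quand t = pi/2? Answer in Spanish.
Debemos encontrar la antiderivada de nuestra ecuación de la sacudida j(t) = -189·cos(3·t) 1 vez. Tomando ∫j(t)dt y aplicando a(0) = 0, encontramos a(t) = -63·sin(3·t). Tenemos la aceleración a(t) = -63·sin(3·t). Sustituyendo t = pi/2: a(pi/2) = 63.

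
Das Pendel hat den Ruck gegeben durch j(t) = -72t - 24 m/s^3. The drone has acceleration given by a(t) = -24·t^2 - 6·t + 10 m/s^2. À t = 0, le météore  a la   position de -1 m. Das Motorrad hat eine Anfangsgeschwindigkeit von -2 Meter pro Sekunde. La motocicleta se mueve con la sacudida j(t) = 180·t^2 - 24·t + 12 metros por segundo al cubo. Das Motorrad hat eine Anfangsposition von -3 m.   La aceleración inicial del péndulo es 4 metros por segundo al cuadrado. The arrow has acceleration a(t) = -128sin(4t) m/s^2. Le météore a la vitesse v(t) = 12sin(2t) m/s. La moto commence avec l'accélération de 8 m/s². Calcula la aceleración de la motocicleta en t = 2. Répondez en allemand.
Wir müssen die Stammfunktion unserer Gleichung für den Ruck j(t) = 180·t^2 - 24·t + 12 1-mal finden. Die Stammfunktion von dem Ruck ist die Beschleunigung. Mit a(0) = 8 erhalten wir a(t) = 60·t^3 - 12·t^2 + 12·t + 8. Wir haben die Beschleunigung a(t) = 60·t^3 - 12·t^2 + 12·t + 8. Durch Einsetzen von t = 2: a(2) = 464.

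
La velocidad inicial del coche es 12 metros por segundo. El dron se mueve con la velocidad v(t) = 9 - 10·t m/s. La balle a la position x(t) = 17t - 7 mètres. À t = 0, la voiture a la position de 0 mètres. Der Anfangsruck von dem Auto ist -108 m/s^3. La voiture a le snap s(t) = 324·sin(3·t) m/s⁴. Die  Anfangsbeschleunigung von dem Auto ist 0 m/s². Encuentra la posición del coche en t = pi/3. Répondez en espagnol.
Para resolver esto, necesitamos tomar 4 antiderivadas de nuestra ecuación del snap s(t) = 324·sin(3·t). Tomando ∫s(t)dt y aplicando j(0) = -108, encontramos j(t) = -108·cos(3·t). Tomando ∫j(t)dt y aplicando a(0) = 0, encontramos a(t) = -36·sin(3·t). La integral de la aceleración, con v(0) = 12, da la velocidad: v(t) = 12·cos(3·t). La integral de la velocidad, con x(0) = 0, da la posición: x(t) = 4·sin(3·t). Tenemos la posición x(t) = 4·sin(3·t). Sustituyendo t = pi/3: x(pi/3) = 0.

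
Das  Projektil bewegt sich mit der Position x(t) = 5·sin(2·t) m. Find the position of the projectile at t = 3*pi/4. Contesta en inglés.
We have position x(t) = 5·sin(2·t). Substituting t = 3*pi/4: x(3*pi/4) = -5.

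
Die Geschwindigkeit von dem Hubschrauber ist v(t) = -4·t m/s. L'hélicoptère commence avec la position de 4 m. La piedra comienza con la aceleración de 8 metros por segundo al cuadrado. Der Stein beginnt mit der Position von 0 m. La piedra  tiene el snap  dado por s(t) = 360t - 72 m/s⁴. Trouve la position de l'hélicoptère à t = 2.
Nous devons intégrer notre équation de la vitesse v(t) = -4·t 1 fois. En intégrant la vitesse et en utilisant la condition initiale x(0) = 4, nous obtenons x(t) = 4 - 2·t^2. En utilisant x(t) = 4 - 2·t^2 et en substituant t = 2, nous trouvons x = -4.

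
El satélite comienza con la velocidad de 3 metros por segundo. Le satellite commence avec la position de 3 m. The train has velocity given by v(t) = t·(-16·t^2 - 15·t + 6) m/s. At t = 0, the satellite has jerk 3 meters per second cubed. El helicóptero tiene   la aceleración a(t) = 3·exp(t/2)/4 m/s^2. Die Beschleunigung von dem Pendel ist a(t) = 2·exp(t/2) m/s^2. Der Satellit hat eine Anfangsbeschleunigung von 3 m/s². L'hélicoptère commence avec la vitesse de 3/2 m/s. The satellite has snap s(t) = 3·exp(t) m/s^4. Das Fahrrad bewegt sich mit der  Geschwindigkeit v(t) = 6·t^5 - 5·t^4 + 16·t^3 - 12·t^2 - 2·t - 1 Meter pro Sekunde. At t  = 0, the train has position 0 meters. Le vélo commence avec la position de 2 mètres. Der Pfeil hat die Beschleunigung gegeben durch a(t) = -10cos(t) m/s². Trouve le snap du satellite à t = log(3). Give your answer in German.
Mit s(t) = 3·exp(t) und Einsetzen von t = log(3), finden wir s = 9.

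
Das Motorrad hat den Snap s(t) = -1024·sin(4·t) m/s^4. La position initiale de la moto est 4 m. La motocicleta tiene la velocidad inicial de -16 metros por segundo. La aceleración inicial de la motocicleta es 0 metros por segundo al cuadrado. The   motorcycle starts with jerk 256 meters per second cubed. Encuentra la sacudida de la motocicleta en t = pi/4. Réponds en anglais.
We need to integrate our snap equation s(t) = -1024·sin(4·t) 1 time. The antiderivative of snap is jerk. Using j(0) = 256, we get j(t) = 256·cos(4·t). From the given jerk equation j(t) = 256·cos(4·t), we substitute t = pi/4 to get j = -256.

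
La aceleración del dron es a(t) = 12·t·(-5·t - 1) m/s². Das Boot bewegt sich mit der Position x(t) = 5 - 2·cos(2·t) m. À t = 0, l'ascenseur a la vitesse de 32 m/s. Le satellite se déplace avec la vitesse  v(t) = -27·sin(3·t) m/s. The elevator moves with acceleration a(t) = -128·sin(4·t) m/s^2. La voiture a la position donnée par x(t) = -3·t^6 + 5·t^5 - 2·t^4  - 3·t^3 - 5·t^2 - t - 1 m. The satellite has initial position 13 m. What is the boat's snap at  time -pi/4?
Starting from position x(t) = 5 - 2·cos(2·t), we take 4 derivatives. Differentiating position, we get velocity: v(t) = 4·sin(2·t). Taking d/dt of v(t), we find a(t) = 8·cos(2·t). The derivative of acceleration gives jerk: j(t) = -16·sin(2·t). Differentiating jerk, we get snap: s(t) = -32·cos(2·t). From the given snap equation s(t) = -32·cos(2·t), we substitute t = -pi/4 to get s = 0.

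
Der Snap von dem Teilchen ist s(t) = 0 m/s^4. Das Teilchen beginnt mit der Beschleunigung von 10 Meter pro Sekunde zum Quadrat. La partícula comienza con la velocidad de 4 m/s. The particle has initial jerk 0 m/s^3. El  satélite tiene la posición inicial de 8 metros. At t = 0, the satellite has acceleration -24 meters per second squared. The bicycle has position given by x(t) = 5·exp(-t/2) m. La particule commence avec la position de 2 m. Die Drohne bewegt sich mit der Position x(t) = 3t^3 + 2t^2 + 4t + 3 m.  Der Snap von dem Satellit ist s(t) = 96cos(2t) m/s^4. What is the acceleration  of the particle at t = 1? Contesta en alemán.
Wir müssen die Stammfunktion unserer Gleichung für den Snap s(t) = 0 2-mal finden. Durch Integration von dem Snap und Verwendung der Anfangsbedingung j(0) = 0, erhalten wir j(t) = 0. Mit ∫j(t)dt und Anwendung von a(0) = 10, finden wir a(t) = 10. Aus der Gleichung für die Beschleunigung a(t) = 10, setzen wir t = 1 ein und erhalten a = 10.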